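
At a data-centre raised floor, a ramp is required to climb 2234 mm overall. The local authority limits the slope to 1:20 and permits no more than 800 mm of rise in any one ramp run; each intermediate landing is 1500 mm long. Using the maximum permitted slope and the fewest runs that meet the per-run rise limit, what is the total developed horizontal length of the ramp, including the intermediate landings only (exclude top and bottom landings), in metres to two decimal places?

47.68 m

⌈2234/800⌉ = 3 ramp runs. That means 2 intermediate landings.
Horizontal run for 2234 mm of rise at 1:20 is 2234 × 20 = 44680 mm.
Intermediate landings: 2 × 1500 = 3000 mm.
Total developed length = 44680 + 3000 = 47680 mm.
= 47.68 m.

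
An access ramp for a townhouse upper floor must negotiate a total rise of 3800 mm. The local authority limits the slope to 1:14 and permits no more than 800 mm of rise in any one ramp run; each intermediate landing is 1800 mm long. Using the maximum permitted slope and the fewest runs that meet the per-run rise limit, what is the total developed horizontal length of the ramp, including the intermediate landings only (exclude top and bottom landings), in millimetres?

60400 mm

⌈3800/800⌉ = 5 ramp runs. That means 4 intermediate landings.
Horizontal run for 3800 mm of rise at 1:14 is 3800 × 14 = 53200 mm.
Intermediate landings: 4 × 1800 = 7200 mm.
Developed length = 53200 + 7200 = 60400 mm.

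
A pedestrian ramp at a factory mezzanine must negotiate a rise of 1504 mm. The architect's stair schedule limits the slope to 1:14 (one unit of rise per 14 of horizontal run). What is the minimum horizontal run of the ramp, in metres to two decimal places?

At 1:14 the run is 14 × 1504 = 21056 mm.
21056 mm = 21.06 m.

21.06 m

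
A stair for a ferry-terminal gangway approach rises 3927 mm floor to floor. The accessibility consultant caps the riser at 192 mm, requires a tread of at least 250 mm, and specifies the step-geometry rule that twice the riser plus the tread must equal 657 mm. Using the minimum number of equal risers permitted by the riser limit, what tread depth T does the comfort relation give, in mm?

3927 / 192 = 20.453 → round up to 21 risers.
R = 3927 ÷ 21 = 187 mm.
Tread T = 657 − 2 × 187 = 283 mm (≥ 250 mm).

283 mm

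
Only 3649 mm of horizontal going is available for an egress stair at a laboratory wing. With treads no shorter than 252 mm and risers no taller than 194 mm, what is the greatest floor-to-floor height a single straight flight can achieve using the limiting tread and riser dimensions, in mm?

3649 / 252 = 14.48, so 14 treads fit.
Risers = treads + 1 = 15.
Maximum height = 15 × 194 = 2910 mm.

2910 mm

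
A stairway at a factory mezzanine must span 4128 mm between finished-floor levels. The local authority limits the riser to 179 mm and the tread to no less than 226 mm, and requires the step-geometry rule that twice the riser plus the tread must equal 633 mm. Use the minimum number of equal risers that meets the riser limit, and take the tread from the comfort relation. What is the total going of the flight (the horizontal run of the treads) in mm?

At most 179 each: 4128/179 = 23.06, giving 24 risers.
Each riser is 4128/24 = 172 mm (≤ 179 mm).
T = 633 − 2·172 = 289 mm, which satisfies the 226 mm minimum.
Treads = 24 − 1 = 23; going = 23 × 289 = 6647 mm.

6647 mm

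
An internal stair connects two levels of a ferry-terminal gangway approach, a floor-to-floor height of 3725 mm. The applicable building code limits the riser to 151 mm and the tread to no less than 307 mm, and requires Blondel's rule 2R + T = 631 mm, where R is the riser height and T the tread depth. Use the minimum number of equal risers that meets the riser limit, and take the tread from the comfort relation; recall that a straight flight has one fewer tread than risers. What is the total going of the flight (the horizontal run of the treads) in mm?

3725 / 151 = 24.669 → round up to 25 risers.
R = 3725 ÷ 25 = 149 mm.
Tread T = 631 − 2 × 149 = 333 mm (≥ 307 mm).
25 risers give 24 treads; going = 24 × 333 = 7992 mm.

7992 mm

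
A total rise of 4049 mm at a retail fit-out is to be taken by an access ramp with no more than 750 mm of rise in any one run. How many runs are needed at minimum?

At most 750 each: 4049/750 = 5.40, giving 6 ramp runs.

6 runs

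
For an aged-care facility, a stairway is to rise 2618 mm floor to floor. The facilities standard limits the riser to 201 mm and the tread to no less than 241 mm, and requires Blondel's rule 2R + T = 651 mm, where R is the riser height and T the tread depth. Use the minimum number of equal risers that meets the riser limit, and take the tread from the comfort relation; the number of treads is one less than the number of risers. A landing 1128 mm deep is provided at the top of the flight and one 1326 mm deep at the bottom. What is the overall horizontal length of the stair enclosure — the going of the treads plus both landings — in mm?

6055 mm

2618 / 201 = 13.02, so 14 risers are needed.
Each riser is 2618/14 = 187 mm (≤ 201 mm).
T = 651 − 2·187 = 277 mm, which satisfies the 241 mm minimum.
14 risers give 13 treads; going = 13 × 277 = 3601 mm.
Enclosure = 3601 + 1128 + 1326 = 6055 mm.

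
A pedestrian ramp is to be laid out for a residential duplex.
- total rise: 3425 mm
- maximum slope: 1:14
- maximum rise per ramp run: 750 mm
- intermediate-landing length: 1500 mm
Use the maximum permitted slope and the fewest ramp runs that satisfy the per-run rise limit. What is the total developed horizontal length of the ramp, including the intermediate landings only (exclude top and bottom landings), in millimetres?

53950 mm

At most 750 each: 3425/750 = 4.57, giving 5 ramp runs. That means 4 intermediate landings.
Horizontal run for 3425 mm of rise at 1:14 is 3425 × 14 = 47950 mm.
4 intermediate landings contribute 4 × 1500 = 6000 mm.
Developed length = 47950 + 6000 = 53950 mm.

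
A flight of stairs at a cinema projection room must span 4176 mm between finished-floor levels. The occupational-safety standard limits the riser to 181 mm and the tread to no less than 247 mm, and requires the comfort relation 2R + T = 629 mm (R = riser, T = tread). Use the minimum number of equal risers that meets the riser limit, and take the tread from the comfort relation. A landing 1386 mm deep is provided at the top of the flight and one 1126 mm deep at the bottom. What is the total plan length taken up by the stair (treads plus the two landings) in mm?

8975 mm

4176 / 181 = 23.07, so 24 risers are needed.
Riser R = 4176 / 24 = 174 mm, within the 181 mm limit.
T = 629 − 2·174 = 281 mm, which satisfies the 247 mm minimum.
Treads = 24 − 1 = 23; going = 23 × 281 = 6463 mm.
Enclosure = 6463 + 1386 + 1126 = 8975 mm.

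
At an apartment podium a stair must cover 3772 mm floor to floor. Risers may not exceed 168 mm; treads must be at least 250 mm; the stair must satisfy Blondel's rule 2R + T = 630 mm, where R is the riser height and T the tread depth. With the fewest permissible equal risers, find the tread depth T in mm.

3772 / 168 = 22.45, so 23 risers are needed.
Riser R = 3772 / 23 = 164 mm, within the 168 mm limit.
Tread T = 630 − 2 × 164 = 302 mm (≥ 250 mm).

302 mm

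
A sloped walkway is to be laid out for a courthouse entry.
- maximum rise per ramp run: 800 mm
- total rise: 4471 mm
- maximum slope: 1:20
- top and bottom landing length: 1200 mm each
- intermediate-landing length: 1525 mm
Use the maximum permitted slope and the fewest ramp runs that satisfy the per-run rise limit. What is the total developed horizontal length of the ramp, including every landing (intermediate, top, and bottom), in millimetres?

99445 mm

⌈4471/800⌉ = 6 ramp runs. That means 5 intermediate landings.
Ramp run (horizontal) at 1:20: 4471 × 20 = 89420 mm.
Intermediate landings: 5 × 1525 = 7625 mm.
Top and bottom landings: 2 × 1200 = 2400 mm.
Total = 89420 + 7625 + 2400 = 99445 mm.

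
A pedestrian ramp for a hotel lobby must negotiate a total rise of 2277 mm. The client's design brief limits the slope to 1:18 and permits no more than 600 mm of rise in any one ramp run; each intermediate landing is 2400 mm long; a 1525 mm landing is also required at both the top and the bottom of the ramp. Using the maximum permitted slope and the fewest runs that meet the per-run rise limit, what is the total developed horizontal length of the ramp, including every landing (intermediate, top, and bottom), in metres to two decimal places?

At most 600 each: 2277/600 = 3.79, giving 4 ramp runs. That means 3 intermediate landings.
Ramp run (horizontal) at 1:18: 2277 × 18 = 40986 mm.
Intermediate landings: 3 × 2400 = 7200 mm.
Top and bottom landings: 2 × 1525 = 3050 mm.
Total = 40986 + 7200 + 3050 = 51236 mm.
= 51.24 m.

51.24 m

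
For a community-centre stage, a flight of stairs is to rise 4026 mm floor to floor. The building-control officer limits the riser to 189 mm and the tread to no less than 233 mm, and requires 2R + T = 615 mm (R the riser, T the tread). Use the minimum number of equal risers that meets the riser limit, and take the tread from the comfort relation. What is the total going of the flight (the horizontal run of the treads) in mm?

At most 189 each: 4026/189 = 21.30, giving 22 risers.
R = 4026 ÷ 22 = 183 mm.
Tread T = 615 − 2 × 183 = 249 mm (≥ 233 mm).
Treads = 22 − 1 = 21; going = 21 × 249 = 5229 mm.

5229 mm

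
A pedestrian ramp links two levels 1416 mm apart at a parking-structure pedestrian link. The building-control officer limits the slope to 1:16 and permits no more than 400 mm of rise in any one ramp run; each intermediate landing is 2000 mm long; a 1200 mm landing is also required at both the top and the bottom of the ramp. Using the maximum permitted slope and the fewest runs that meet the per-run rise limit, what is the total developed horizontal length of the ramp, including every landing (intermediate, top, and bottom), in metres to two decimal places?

31.06 m

1416 / 400 = 3.540 → round up to 4 ramp runs. That means 3 intermediate landings.
Horizontal run for 1416 mm of rise at 1:16 is 1416 × 16 = 22656 mm.
3 intermediate landings contribute 3 × 2000 = 6000 mm.
Top and bottom landings: 2 × 1200 = 2400 mm.
Total = 22656 + 6000 + 2400 = 31056 mm.
= 31.06 m.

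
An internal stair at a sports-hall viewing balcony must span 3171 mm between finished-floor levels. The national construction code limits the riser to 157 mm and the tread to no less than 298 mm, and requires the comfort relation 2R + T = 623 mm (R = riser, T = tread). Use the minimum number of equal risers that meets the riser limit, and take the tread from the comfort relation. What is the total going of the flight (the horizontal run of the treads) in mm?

6420 mm

At most 157 each: 3171/157 = 20.20, giving 21 risers.
Riser R = 3171 / 21 = 151 mm, within the 157 mm limit.
Tread T = 623 − 2 × 151 = 321 mm (≥ 298 mm).
Going = (21 − 1) × 321 = 6420 mm.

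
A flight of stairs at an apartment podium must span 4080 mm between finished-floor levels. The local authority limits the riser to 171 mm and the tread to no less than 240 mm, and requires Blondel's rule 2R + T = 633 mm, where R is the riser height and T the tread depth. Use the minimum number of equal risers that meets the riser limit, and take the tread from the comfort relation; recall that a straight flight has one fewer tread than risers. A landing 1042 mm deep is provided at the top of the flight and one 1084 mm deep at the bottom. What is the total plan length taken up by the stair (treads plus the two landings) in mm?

8865 mm

4080 / 171 = 23.860 → round up to 24 risers.
Riser R = 4080 / 24 = 170 mm, within the 171 mm limit.
From 2R + T = 633: T = 633 − 340 = 293 mm.
24 risers give 23 treads; going = 23 × 293 = 6739 mm.
Enclosure = 6739 + 1042 + 1084 = 8865 mm.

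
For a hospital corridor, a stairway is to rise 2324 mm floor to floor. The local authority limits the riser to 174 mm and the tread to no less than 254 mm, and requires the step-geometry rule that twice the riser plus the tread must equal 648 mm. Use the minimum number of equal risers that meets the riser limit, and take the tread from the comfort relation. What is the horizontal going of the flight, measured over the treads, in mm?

At most 174 each: 2324/174 = 13.36, giving 14 risers.
Riser R = 2324 / 14 = 166 mm, within the 174 mm limit.
From 2R + T = 648: T = 648 − 332 = 316 mm.
14 risers give 13 treads; going = 13 × 316 = 4108 mm.

4108 mm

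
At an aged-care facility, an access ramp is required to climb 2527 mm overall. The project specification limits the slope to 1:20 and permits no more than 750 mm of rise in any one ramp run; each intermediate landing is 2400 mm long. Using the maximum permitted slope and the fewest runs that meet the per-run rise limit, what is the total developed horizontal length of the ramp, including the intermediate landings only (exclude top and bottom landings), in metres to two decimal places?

2527 / 750 = 3.369 → round up to 4 ramp runs. That means 3 intermediate landings.
Ramp run (horizontal) at 1:20: 2527 × 20 = 50540 mm.
Intermediate landings: 3 × 2400 = 7200 mm.
Total developed length = 50540 + 7200 = 57740 mm.
= 57.74 m.

57.74 m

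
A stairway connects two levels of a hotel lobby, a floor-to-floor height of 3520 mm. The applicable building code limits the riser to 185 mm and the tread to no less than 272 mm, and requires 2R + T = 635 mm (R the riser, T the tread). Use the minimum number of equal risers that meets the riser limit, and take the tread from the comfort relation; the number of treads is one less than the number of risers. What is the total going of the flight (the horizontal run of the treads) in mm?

⌈3520/185⌉ = 20 risers.
R = 3520 ÷ 20 = 176 mm.
Tread T = 635 − 2 × 176 = 283 mm (≥ 272 mm).
Going = (20 − 1) × 283 = 5377 mm.

5377 mm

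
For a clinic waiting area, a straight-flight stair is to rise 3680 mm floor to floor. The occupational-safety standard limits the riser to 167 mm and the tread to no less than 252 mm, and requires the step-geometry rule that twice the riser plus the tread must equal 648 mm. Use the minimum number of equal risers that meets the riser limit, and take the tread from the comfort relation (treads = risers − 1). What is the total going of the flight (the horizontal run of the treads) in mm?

7216 mm

⌈3680/167⌉ = 23 risers.
R = 3680 ÷ 23 = 160 mm.
T = 648 − 2·160 = 328 mm, which satisfies the 252 mm minimum.
Treads = 23 − 1 = 22; going = 22 × 328 = 7216 mm.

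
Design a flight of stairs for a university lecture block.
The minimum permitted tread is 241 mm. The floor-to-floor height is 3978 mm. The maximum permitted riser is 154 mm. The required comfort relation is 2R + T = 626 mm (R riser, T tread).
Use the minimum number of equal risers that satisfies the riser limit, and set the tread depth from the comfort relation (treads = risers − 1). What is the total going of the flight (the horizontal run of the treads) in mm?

8000 mm

⌈3978/154⌉ = 26 risers.
R = 3978 ÷ 26 = 153 mm.
Tread T = 626 − 2 × 153 = 320 mm (≥ 241 mm).
Treads = 26 − 1 = 25; going = 25 × 320 = 8000 mm.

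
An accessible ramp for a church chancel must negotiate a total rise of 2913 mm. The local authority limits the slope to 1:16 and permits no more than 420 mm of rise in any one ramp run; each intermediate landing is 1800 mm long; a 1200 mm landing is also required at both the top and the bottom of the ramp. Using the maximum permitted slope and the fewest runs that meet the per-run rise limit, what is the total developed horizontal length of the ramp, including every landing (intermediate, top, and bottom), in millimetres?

2913 / 420 = 6.94, so 7 ramp runs are needed. That means 6 intermediate landings.
Ramp run (horizontal) at 1:16: 2913 × 16 = 46608 mm.
6 intermediate landings contribute 6 × 1800 = 10800 mm.
Top and bottom landings: 2 × 1200 = 2400 mm.
Total = 46608 + 10800 + 2400 = 59808 mm.

59808 mm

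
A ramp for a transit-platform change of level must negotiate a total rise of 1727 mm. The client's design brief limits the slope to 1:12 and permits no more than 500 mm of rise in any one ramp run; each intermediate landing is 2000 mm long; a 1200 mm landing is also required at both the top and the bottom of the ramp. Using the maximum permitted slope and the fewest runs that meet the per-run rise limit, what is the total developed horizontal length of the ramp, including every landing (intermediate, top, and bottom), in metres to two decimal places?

⌈1727/500⌉ = 4 ramp runs. That means 3 intermediate landings.
Ramp run (horizontal) at 1:12: 1727 × 12 = 20724 mm.
Intermediate landings: 3 × 2000 = 6000 mm.
Top and bottom landings: 2 × 1200 = 2400 mm.
Total = 20724 + 6000 + 2400 = 29124 mm.
= 29.12 m.

29.12 m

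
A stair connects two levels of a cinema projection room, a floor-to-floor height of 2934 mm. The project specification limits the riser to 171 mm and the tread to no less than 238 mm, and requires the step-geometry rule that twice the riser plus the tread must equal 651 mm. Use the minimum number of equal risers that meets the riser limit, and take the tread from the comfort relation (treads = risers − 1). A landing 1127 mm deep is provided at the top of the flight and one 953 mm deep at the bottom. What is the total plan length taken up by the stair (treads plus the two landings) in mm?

At most 171 each: 2934/171 = 17.16, giving 18 risers.
Each riser is 2934/18 = 163 mm (≤ 171 mm).
Tread T = 651 − 2 × 163 = 325 mm (≥ 238 mm).
18 risers give 17 treads; going = 17 × 325 = 5525 mm.
Add landings: 5525 + 1127 + 953 = 7605 mm.

7605 mm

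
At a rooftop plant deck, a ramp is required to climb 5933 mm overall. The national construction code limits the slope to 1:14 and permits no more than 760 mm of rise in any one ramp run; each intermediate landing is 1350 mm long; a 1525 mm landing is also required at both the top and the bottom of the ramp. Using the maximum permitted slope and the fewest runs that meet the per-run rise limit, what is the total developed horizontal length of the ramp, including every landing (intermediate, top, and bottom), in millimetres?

95562 mm

⌈5933/760⌉ = 8 ramp runs. That means 7 intermediate landings.
Ramp run (horizontal) at 1:14: 5933 × 14 = 83062 mm.
Intermediate landings: 7 × 1350 = 9450 mm.
Top and bottom landings: 2 × 1525 = 3050 mm.
Total = 83062 + 9450 + 3050 = 95562 mm.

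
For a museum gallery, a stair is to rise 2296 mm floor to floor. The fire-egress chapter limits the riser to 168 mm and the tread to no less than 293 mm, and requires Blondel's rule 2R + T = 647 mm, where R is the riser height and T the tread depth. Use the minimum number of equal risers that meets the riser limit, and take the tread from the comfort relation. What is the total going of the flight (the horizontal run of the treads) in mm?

4147 mm

2296 / 168 = 13.67, so 14 risers are needed.
Riser R = 2296 / 14 = 164 mm, within the 168 mm limit.
T = 647 − 2·164 = 319 mm, which satisfies the 293 mm minimum.
Treads = 14 − 1 = 13; going = 13 × 319 = 4147 mm.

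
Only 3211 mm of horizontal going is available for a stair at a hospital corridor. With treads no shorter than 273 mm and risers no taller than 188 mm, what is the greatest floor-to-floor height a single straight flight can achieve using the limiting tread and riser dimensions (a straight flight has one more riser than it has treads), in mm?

2256 mm

Treads that fit: ⌊3211 / 273⌋ = 11.
Risers = treads + 1 = 12.
Maximum height = 12 × 188 = 2256 mm.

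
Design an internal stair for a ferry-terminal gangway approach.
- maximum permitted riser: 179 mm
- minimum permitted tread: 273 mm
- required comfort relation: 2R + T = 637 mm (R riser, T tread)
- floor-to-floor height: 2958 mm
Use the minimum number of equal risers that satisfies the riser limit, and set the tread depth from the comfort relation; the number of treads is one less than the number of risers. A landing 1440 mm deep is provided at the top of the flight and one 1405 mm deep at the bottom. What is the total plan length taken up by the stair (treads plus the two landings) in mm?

7469 mm

At most 179 each: 2958/179 = 16.53, giving 17 risers.
Riser R = 2958 / 17 = 174 mm, within the 179 mm limit.
From 2R + T = 637: T = 637 − 348 = 289 mm.
Going = (17 − 1) × 289 = 4624 mm.
Enclosure = 4624 + 1440 + 1405 = 7469 mm.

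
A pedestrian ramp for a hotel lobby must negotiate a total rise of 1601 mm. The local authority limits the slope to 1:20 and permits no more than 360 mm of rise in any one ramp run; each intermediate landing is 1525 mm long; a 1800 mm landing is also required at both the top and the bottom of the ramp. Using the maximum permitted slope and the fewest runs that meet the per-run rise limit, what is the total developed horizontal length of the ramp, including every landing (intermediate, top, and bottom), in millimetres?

⌈1601/360⌉ = 5 ramp runs. That means 4 intermediate landings.
Ramp run (horizontal) at 1:20: 1601 × 20 = 32020 mm.
Intermediate landings: 4 × 1525 = 6100 mm.
Top and bottom landings: 2 × 1800 = 3600 mm.
Total = 32020 + 6100 + 3600 = 41720 mm.

41720 mm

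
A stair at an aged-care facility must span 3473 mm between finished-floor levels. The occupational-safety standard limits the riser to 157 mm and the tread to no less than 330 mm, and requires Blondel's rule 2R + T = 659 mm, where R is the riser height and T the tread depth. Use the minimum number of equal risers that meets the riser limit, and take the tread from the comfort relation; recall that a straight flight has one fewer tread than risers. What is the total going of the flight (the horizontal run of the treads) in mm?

7854 mm

3473 / 157 = 22.121 → round up to 23 risers.
Riser R = 3473 / 23 = 151 mm, within the 157 mm limit.
T = 659 − 2·151 = 357 mm, which satisfies the 330 mm minimum.
Going = (23 − 1) × 357 = 7854 mm.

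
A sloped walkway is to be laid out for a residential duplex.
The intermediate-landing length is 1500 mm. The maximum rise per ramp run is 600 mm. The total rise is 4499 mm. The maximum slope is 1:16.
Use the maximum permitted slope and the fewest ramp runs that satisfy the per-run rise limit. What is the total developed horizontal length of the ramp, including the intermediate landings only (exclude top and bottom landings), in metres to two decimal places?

4499 / 600 = 7.498 → round up to 8 ramp runs. That means 7 intermediate landings.
Ramp run (horizontal) at 1:16: 4499 × 16 = 71984 mm.
7 intermediate landings contribute 7 × 1500 = 10500 mm.
Total developed length = 71984 + 10500 = 82484 mm.
= 82.48 m.

82.48 m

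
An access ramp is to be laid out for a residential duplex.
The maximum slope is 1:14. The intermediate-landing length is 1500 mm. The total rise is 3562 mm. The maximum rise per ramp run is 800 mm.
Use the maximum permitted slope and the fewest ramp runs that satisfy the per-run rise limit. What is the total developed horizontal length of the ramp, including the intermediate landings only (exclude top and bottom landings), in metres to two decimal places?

55.87 m

3562 / 800 = 4.452 → round up to 5 ramp runs. That means 4 intermediate landings.
Horizontal run for 3562 mm of rise at 1:14 is 3562 × 14 = 49868 mm.
4 intermediate landings contribute 4 × 1500 = 6000 mm.
Developed length = 49868 + 6000 = 55868 mm.
= 55.87 m.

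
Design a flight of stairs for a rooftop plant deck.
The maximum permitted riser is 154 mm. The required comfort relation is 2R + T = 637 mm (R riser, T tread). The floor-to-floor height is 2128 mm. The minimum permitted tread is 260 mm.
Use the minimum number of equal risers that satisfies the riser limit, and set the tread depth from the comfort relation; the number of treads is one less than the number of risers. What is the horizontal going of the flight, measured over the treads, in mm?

2128 / 154 = 13.82, so 14 risers are needed.
R = 2128 ÷ 14 = 152 mm.
Tread T = 637 − 2 × 152 = 333 mm (≥ 260 mm).
Going = (14 − 1) × 333 = 4329 mm.

4329 mm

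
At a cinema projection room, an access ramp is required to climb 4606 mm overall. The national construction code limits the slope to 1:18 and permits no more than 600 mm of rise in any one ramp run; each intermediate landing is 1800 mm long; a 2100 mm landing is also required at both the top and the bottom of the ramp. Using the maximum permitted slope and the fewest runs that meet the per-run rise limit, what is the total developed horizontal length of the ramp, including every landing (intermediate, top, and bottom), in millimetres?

4606 / 600 = 7.677 → round up to 8 ramp runs. That means 7 intermediate landings.
Ramp run (horizontal) at 1:18: 4606 × 18 = 82908 mm.
7 intermediate landings contribute 7 × 1800 = 12600 mm.
Top and bottom landings: 2 × 2100 = 4200 mm.
Total = 82908 + 12600 + 4200 = 99708 mm.

99708 mm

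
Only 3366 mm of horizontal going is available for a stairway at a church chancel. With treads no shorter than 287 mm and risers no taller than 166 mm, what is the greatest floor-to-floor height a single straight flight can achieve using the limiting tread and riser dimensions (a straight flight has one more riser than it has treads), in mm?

3366 / 287 = 11.73, so 11 treads fit.
Risers = treads + 1 = 12.
Maximum height = 12 × 166 = 1992 mm.

1992 mm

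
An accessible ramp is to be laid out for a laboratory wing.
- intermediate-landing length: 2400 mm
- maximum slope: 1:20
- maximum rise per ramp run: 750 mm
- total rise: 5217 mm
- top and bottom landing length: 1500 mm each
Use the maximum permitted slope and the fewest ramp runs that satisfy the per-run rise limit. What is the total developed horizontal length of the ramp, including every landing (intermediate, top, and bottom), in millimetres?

5217 / 750 = 6.96, so 7 ramp runs are needed. That means 6 intermediate landings.
Horizontal run for 5217 mm of rise at 1:20 is 5217 × 20 = 104340 mm.
Intermediate landings: 6 × 2400 = 14400 mm.
Top and bottom landings: 2 × 1500 = 3000 mm.
Total = 104340 + 14400 + 3000 = 121740 mm.

121740 mm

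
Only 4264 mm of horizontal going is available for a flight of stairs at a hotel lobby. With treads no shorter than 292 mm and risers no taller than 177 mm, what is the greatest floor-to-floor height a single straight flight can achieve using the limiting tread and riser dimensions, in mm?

2655 mm

Treads that fit: ⌊4264 / 292⌋ = 14.
Risers = treads + 1 = 15.
Maximum height = 15 × 177 = 2655 mm.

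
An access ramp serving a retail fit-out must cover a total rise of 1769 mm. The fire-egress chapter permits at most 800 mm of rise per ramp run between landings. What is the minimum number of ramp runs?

1769 / 800 = 2.21, so 3 ramp runs are needed.

3 runs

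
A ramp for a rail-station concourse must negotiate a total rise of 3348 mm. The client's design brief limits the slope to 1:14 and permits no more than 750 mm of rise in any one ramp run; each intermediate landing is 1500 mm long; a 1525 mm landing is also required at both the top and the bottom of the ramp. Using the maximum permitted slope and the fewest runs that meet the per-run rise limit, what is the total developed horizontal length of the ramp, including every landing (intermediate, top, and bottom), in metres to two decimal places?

3348 / 750 = 4.46, so 5 ramp runs are needed. That means 4 intermediate landings.
Ramp run (horizontal) at 1:14: 3348 × 14 = 46872 mm.
4 intermediate landings contribute 4 × 1500 = 6000 mm.
Top and bottom landings: 2 × 1525 = 3050 mm.
Total = 46872 + 6000 + 3050 = 55922 mm.
= 55.92 m.

55.92 m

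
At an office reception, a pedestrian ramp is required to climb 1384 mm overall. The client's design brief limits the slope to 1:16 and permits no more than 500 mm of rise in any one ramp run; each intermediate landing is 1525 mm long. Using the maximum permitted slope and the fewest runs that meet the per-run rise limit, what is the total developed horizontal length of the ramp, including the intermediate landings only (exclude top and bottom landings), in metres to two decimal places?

At most 500 each: 1384/500 = 2.77, giving 3 ramp runs. That means 2 intermediate landings.
Horizontal run for 1384 mm of rise at 1:16 is 1384 × 16 = 22144 mm.
2 intermediate landings contribute 2 × 1525 = 3050 mm.
Developed length = 22144 + 3050 = 25194 mm.
= 25.19 m.

25.19 m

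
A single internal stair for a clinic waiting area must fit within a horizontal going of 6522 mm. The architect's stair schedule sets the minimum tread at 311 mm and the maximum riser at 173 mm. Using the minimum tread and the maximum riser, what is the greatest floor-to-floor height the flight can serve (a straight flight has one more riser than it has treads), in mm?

Treads that fit: ⌊6522 / 311⌋ = 20.
Risers = treads + 1 = 21.
Maximum height = 21 × 173 = 3633 mm.

3633 mm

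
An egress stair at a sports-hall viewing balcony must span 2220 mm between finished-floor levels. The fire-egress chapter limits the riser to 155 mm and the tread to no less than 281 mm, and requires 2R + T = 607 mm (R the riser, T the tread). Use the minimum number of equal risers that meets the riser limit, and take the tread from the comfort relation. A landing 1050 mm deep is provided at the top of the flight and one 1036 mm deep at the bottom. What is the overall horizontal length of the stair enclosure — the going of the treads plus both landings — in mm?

2220 / 155 = 14.32, so 15 risers are needed.
Riser R = 2220 / 15 = 148 mm, within the 155 mm limit.
T = 607 − 2·148 = 311 mm, which satisfies the 281 mm minimum.
Treads = 15 − 1 = 14; going = 14 × 311 = 4354 mm.
Add landings: 4354 + 1050 + 1036 = 6440 mm.

6440 mm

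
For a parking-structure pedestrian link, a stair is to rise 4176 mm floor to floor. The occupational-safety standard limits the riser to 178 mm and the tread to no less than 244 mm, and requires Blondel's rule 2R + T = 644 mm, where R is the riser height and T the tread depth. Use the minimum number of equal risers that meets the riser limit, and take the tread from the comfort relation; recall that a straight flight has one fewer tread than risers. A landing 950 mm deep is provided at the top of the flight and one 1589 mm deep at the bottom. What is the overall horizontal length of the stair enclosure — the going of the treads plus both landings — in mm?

⌈4176/178⌉ = 24 risers.
Riser R = 4176 / 24 = 174 mm, within the 178 mm limit.
From 2R + T = 644: T = 644 − 348 = 296 mm.
24 risers give 23 treads; going = 23 × 296 = 6808 mm.
Enclosure = 6808 + 950 + 1589 = 9347 mm.

9347 mm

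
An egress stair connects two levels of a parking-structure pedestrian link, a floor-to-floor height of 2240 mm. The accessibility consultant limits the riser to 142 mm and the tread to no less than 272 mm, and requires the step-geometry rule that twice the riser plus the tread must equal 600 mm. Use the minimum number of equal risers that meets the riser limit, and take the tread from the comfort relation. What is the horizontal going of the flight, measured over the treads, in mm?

At most 142 each: 2240/142 = 15.77, giving 16 risers.
Riser R = 2240 / 16 = 140 mm, within the 142 mm limit.
From 2R + T = 600: T = 600 − 280 = 320 mm.
Going = (16 − 1) × 320 = 4800 mm.

4800 mm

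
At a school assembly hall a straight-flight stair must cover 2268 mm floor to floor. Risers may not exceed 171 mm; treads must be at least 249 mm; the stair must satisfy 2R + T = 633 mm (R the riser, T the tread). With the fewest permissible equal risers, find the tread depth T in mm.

309 mm

⌈2268/171⌉ = 14 risers.
Riser R = 2268 / 14 = 162 mm, within the 171 mm limit.
T = 633 − 2·162 = 309 mm, which satisfies the 249 mm minimum.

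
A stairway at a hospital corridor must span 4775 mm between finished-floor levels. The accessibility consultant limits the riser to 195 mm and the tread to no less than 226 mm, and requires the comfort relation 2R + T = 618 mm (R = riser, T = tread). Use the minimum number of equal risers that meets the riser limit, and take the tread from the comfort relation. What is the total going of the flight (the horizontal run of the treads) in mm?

At most 195 each: 4775/195 = 24.49, giving 25 risers.
R = 4775 ÷ 25 = 191 mm.
From 2R + T = 618: T = 618 − 382 = 236 mm.
Going = (25 − 1) × 236 = 5664 mm.

5664 mm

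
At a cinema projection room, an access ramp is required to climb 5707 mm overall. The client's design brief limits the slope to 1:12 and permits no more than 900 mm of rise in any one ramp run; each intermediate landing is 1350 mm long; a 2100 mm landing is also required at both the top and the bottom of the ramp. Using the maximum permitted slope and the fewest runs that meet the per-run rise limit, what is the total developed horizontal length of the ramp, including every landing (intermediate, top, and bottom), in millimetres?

80784 mm

5707 / 900 = 6.34, so 7 ramp runs are needed. That means 6 intermediate landings.
Ramp run (horizontal) at 1:12: 5707 × 12 = 68484 mm.
6 intermediate landings contribute 6 × 1350 = 8100 mm.
Top and bottom landings: 2 × 2100 = 4200 mm.
Total = 68484 + 8100 + 4200 = 80784 mm.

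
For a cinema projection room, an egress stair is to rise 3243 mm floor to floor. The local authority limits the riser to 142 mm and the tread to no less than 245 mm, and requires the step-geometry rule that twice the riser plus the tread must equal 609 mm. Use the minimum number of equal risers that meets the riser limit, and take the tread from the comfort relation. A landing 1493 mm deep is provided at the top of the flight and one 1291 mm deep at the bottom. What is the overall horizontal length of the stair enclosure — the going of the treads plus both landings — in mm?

9978 mm

⌈3243/142⌉ = 23 risers.
Riser R = 3243 / 23 = 141 mm, within the 142 mm limit.
From 2R + T = 609: T = 609 − 282 = 327 mm.
Going = (23 − 1) × 327 = 7194 mm.
Add landings: 7194 + 1493 + 1291 = 9978 mm.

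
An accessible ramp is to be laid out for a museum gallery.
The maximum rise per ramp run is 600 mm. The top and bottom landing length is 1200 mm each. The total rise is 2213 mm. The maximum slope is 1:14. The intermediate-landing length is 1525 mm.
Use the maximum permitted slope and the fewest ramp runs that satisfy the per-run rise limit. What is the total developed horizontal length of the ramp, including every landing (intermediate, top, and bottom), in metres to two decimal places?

37.96 m

⌈2213/600⌉ = 4 ramp runs. That means 3 intermediate landings.
Ramp run (horizontal) at 1:14: 2213 × 14 = 30982 mm.
Intermediate landings: 3 × 1525 = 4575 mm.
Top and bottom landings: 2 × 1200 = 2400 mm.
Total = 30982 + 4575 + 2400 = 37957 mm.
= 37.96 m.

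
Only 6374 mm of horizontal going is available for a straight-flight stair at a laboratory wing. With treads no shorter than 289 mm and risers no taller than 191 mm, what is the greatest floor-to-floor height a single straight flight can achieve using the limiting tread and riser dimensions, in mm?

4393 mm

6374 / 289 = 22.06, so 22 treads fit.
Risers = treads + 1 = 23.
Maximum height = 23 × 191 = 4393 mm.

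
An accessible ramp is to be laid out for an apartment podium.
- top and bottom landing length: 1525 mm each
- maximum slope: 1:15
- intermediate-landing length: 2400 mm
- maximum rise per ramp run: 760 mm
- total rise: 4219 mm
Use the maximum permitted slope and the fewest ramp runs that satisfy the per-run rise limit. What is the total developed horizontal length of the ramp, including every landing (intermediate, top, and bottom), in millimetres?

4219 / 760 = 5.551 → round up to 6 ramp runs. That means 5 intermediate landings.
Horizontal run for 4219 mm of rise at 1:15 is 4219 × 15 = 63285 mm.
5 intermediate landings contribute 5 × 2400 = 12000 mm.
Top and bottom landings: 2 × 1525 = 3050 mm.
Total = 63285 + 12000 + 3050 = 78335 mm.

78335 mm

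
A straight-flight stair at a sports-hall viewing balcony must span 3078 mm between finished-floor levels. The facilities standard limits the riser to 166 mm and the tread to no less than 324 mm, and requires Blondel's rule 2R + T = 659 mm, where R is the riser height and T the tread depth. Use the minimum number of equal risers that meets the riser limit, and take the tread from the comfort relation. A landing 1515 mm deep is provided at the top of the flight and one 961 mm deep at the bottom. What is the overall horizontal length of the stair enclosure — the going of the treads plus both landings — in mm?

3078 / 166 = 18.54, so 19 risers are needed.
Each riser is 3078/19 = 162 mm (≤ 166 mm).
From 2R + T = 659: T = 659 − 324 = 335 mm.
Treads = 19 − 1 = 18; going = 18 × 335 = 6030 mm.
Add landings: 6030 + 1515 + 961 = 8506 mm.

8506 mm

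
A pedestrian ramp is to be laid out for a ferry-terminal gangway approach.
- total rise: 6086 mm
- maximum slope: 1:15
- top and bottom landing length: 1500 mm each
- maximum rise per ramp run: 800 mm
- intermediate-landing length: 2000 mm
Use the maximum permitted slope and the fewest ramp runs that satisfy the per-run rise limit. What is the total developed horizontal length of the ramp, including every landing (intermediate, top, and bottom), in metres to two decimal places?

108.29 m

6086 / 800 = 7.61, so 8 ramp runs are needed. That means 7 intermediate landings.
Horizontal run for 6086 mm of rise at 1:15 is 6086 × 15 = 91290 mm.
7 intermediate landings contribute 7 × 2000 = 14000 mm.
Top and bottom landings: 2 × 1500 = 3000 mm.
Total = 91290 + 14000 + 3000 = 108290 mm.
= 108.29 m.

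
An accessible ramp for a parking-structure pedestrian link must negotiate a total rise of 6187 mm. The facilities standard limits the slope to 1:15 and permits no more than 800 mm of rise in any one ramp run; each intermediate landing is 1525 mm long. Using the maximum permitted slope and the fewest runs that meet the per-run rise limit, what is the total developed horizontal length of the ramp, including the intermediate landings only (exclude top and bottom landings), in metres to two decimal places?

103.48 m

6187 / 800 = 7.734 → round up to 8 ramp runs. That means 7 intermediate landings.
Ramp run (horizontal) at 1:15: 6187 × 15 = 92805 mm.
7 intermediate landings contribute 7 × 1525 = 10675 mm.
Total developed length = 92805 + 10675 = 103480 mm.
= 103.48 m.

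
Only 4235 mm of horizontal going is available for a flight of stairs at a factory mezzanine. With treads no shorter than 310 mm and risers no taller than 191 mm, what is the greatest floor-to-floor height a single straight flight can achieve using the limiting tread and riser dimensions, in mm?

4235 / 310 = 13.66, so 13 treads fit.
Risers = treads + 1 = 14.
Maximum height = 14 × 191 = 2674 mm.

2674 mm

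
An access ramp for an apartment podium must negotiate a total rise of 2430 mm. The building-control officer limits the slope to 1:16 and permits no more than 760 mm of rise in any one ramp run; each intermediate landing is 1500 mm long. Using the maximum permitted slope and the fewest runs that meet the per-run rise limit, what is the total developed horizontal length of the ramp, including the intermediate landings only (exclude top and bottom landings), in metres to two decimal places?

⌈2430/760⌉ = 4 ramp runs. That means 3 intermediate landings.
Ramp run (horizontal) at 1:16: 2430 × 16 = 38880 mm.
3 intermediate landings contribute 3 × 1500 = 4500 mm.
Developed length = 38880 + 4500 = 43380 mm.
= 43.38 m.

43.38 m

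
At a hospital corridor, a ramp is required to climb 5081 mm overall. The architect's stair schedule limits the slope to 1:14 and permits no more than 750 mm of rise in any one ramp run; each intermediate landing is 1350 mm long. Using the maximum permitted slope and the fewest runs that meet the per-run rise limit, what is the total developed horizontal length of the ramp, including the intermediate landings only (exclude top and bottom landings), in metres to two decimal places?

5081 / 750 = 6.775 → round up to 7 ramp runs. That means 6 intermediate landings.
Ramp run (horizontal) at 1:14: 5081 × 14 = 71134 mm.
6 intermediate landings contribute 6 × 1350 = 8100 mm.
Developed length = 71134 + 8100 = 79234 mm.
= 79.23 m.

79.23 m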